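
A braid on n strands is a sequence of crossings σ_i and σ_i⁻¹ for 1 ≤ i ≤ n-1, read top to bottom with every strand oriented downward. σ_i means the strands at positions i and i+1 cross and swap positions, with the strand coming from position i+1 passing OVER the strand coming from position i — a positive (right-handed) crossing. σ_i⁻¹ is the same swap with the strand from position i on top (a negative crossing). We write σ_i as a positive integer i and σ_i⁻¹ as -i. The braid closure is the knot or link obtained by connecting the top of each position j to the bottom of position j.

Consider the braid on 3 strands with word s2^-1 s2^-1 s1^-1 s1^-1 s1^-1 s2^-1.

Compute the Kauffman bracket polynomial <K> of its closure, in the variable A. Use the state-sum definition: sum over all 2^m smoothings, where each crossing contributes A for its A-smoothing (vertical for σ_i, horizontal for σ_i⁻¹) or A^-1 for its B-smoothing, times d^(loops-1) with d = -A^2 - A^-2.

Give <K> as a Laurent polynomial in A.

A^14 - 2*A^10 + A^6 - 2*A^2 + 2*A^-2 + A^-10

Derivation:
Braid: s2^-1 s2^-1 s1^-1 s1^-1 s1^-1 s2^-1 on 3 strands, 6 crossings.
Writhe w = (#positive) - (#negative) = 0 - 6 = -6.
Computing the Kauffman bracket via state sum. There are 2^6 = 64 states.
For each crossing: s=0 is the vertical smoothing, s=1 horizontal. Crossing k contributes A^(sign_k * (1 - 2*s_k)); loop factor d = -A^2 - A^-2.
Tabulate the states by total A-exponent and number of loops L (A-exp: L × count):
  A^6: L=5 ×1
  A^4: L=4 ×6
  A^2: L=3 ×15
  A^0: L=2 ×18, L=4 ×2
  A^-2: L=1 ×9, L=3 ×6
  A^-4: L=2 ×6
  A^-6: L=3 ×1
Each group contributes A^e * Σ count * d^(L-1):
Powers of d = -A^2 - A^-2: d^2 = A^4 + 2 + A^-4; d^3 = -A^6 - 3*A^2 - 3*A^-2 - A^-6; d^4 = A^8 + 4*A^4 + 6 + 4*A^-4 + A^-8.
  A^6 * (d^4) = A^14 + 4*A^10 + 6*A^6 + 4*A^2 + A^-2
  A^4 * (6*d^3) = -6*A^10 - 18*A^6 - 18*A^2 - 6*A^-2
  A^2 * (15*d^2) = 15*A^6 + 30*A^2 + 15*A^-2
  A^0 * (18*d + 2*d^3) = -2*A^6 - 24*A^2 - 24*A^-2 - 2*A^-6
  A^-2 * (9 + 6*d^2) = 6*A^2 + 21*A^-2 + 6*A^-6
  A^-4 * (6*d) = -6*A^-2 - 6*A^-6
  A^-6 * (d^2) = A^-2 + 2*A^-6 + A^-10
Summing the groups: <K> = A^14 - 2*A^10 + A^6 - 2*A^2 + 2*A^-2 + A^-10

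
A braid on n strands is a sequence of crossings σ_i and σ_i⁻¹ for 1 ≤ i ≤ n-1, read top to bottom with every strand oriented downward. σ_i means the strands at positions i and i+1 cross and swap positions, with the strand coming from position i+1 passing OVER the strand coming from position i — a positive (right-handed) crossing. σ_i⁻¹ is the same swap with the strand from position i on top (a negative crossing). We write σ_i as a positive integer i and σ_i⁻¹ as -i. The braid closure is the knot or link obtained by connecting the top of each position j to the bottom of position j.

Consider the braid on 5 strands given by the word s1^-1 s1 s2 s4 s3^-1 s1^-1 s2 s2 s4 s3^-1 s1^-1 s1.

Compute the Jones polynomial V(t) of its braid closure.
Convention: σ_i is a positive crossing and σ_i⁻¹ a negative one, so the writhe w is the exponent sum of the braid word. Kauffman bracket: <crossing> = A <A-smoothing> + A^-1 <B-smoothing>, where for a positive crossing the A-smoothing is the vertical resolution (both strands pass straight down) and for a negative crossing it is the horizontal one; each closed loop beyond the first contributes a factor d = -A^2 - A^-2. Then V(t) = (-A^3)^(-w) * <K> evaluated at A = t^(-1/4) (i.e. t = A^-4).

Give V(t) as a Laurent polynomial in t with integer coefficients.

The presented braid s1^-1 s1 s2 s4 s3^-1 s1^-1 s2 s2 s4 s3^-1 s1^-1 s1 on 5 strands reduces by inverse Markov moves (closure unchanged at each step):
  Deconjugate: the word is γ·β·γ⁻¹ with γ = s1^-1 (prefix) and γ⁻¹ = s1 (suffix); strip both.
  Deconjugate: the word is γ·β·γ⁻¹ with γ = s1 (prefix) and γ⁻¹ = s1^-1 (suffix); strip both.
Reduced to β = s2 s4 s3^-1 s1^-1 s2 s2 s4 s3^-1 on 5 strands, 8 crossings.
Compute on β:
Braid: s2 s4 s3^-1 s1^-1 s2 s2 s4 s3^-1 on 5 strands, 8 crossings.
Writhe w = (#positive) - (#negative) = 5 - 3 = 2.
Enumerate smoothing states for the bracket polynomial. There are 2^8 = 256 states.
Smooth each crossing (0=||, 1=⌣⌢); contribution A^(Σ sign_k(1-2s_k)) * d^(L-1).
Tabulate the states by total A-exponent and number of loops L (A-exp: L × count):
  A^8: L=4 ×1
  A^6: L=3 ×7, L=5 ×1
  A^4: L=2 ×19, L=4 ×9
  A^2: L=1 ×19, L=3 ×35, L=5 ×2
  A^0: L=2 ×48, L=4 ×22
  A^-2: L=3 ×49, L=5 ×7
  A^-4: L=4 ×27, L=6 ×1
  A^-6: L=5 ×8
  A^-8: L=6 ×1
Each group contributes A^e * Σ count * d^(L-1):
Powers of d = -A^2 - A^-2: d^2 = A^4 + 2 + A^-4; d^3 = -A^6 - 3*A^2 - 3*A^-2 - A^-6; d^4 = A^8 + 4*A^4 + 6 + 4*A^-4 + A^-8; d^5 = -A^10 - 5*A^6 - 10*A^2 - 10*A^-2 - 5*A^-6 - A^-10.
  A^8 * (d^3) = -A^14 - 3*A^10 - 3*A^6 - A^2
  A^6 * (7*d^2 + d^4) = A^14 + 11*A^10 + 20*A^6 + 11*A^2 + A^-2
  A^4 * (19*d + 9*d^3) = -9*A^10 - 46*A^6 - 46*A^2 - 9*A^-2
  A^2 * (19 + 35*d^2 + 2*d^4) = 2*A^10 + 43*A^6 + 101*A^2 + 43*A^-2 + 2*A^-6
  A^0 * (48*d + 22*d^3) = -22*A^6 - 114*A^2 - 114*A^-2 - 22*A^-6
  A^-2 * (49*d^2 + 7*d^4) = 7*A^6 + 77*A^2 + 140*A^-2 + 77*A^-6 + 7*A^-10
  A^-4 * (27*d^3 + d^5) = -A^6 - 32*A^2 - 91*A^-2 - 91*A^-6 - 32*A^-10 - A^-14
  A^-6 * (8*d^4) = 8*A^2 + 32*A^-2 + 48*A^-6 + 32*A^-10 + 8*A^-14
  A^-8 * (d^5) = -A^2 - 5*A^-2 - 10*A^-6 - 10*A^-10 - 5*A^-14 - A^-18
Summing the groups: <K> = A^10 - 2*A^6 + 3*A^2 - 3*A^-2 + 4*A^-6 - 3*A^-10 + 2*A^-14 - A^-18
Normalise by the writhe: (-A^3)^(-w) = (-A^3)^(-2) = A^-6, so f(A) = A^-6 * <K> = A^4 - 2 + 3*A^-4 - 3*A^-8 + 4*A^-12 - 3*A^-16 + 2*A^-20 - A^-24.
Substitute A = t^(-1/4), i.e. A^e → t^(-e/4): V(t) = -t^6 + 2*t^5 - 3*t^4 + 4*t^3 - 3*t^2 + 3*t - 2 + t^-1

Answer: -t^6 + 2*t^5 - 3*t^4 + 4*t^3 - 3*t^2 + 3*t - 2 + t^-1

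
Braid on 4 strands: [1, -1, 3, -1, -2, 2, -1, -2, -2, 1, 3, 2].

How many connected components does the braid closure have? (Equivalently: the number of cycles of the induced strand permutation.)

Track the strand permutation on 4 strands, starting from identity.
  step 1: s1 swaps positions 1,2 -> [2 1 3 4]
  step 2: s1^-1 swaps positions 1,2 -> [1 2 3 4]
  step 3: s3 swaps positions 3,4 -> [1 2 4 3]
  step 4: s1^-1 swaps positions 1,2 -> [2 1 4 3]
  step 5: s2^-1 swaps positions 2,3 -> [2 4 1 3]
  step 6: s2 swaps positions 2,3 -> [2 1 4 3]
  step 7: s1^-1 swaps positions 1,2 -> [1 2 4 3]
  step 8: s2^-1 swaps positions 2,3 -> [1 4 2 3]
  step 9: s2^-1 swaps positions 2,3 -> [1 2 4 3]
  step 10: s1 swaps positions 1,2 -> [2 1 4 3]
  step 11: s3 swaps positions 3,4 -> [2 1 3 4]
  step 12: s2 swaps positions 2,3 -> [2 3 1 4]
Final permutation (position -> original strand): [2 3 1 4]
Closure components = cycle count of this permutation = 2.

Answer: 2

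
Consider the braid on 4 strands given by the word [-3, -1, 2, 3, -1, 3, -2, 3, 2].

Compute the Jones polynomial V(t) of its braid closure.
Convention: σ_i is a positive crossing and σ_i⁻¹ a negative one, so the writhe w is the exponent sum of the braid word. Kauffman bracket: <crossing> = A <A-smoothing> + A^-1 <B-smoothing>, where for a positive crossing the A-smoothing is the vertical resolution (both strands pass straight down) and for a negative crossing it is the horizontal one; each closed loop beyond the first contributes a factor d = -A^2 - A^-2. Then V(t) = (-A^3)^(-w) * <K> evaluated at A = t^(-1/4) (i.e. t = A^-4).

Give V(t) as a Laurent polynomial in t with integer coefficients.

-t^5 + 2*t^4 - 2*t^3 + 3*t^2 - 3*t + 3 - 2*t^-1 + t^-2

Derivation:
Braid: s3^-1 s1^-1 s2 s3 s1^-1 s3 s2^-1 s3 s2 on 4 strands, 9 crossings.
Writhe w = (#positive) - (#negative) = 5 - 4 = 1.
Computing the Kauffman bracket via state sum. There are 2^9 = 512 states.
For each crossing: s=0 is the vertical smoothing, s=1 horizontal. Crossing k contributes A^(sign_k * (1 - 2*s_k)); loop factor d = -A^2 - A^-2.
Tabulate the states by total A-exponent and number of loops L (A-exp: L × count):
  A^9: L=2 ×1
  A^7: L=1 ×3, L=3 ×6
  A^5: L=2 ×26, L=4 ×10
  A^3: L=1 ×21, L=3 ×58, L=5 ×5
  A^1: L=2 ×86, L=4 ×39, L=6 ×1
  A^-1: L=1 ×35, L=3 ×80, L=5 ×11
  A^-3: L=2 ×53, L=4 ×30, L=6 ×1
  A^-5: L=3 ×32, L=5 ×4
  A^-7: L=4 ×9
  A^-9: L=5 ×1
Each group contributes A^e * Σ count * d^(L-1):
Powers of d = -A^2 - A^-2: d^2 = A^4 + 2 + A^-4; d^3 = -A^6 - 3*A^2 - 3*A^-2 - A^-6; d^4 = A^8 + 4*A^4 + 6 + 4*A^-4 + A^-8; d^5 = -A^10 - 5*A^6 - 10*A^2 - 10*A^-2 - 5*A^-6 - A^-10.
  A^9 * (d) = -A^11 - A^7
  A^7 * (3 + 6*d^2) = 6*A^11 + 15*A^7 + 6*A^3
  A^5 * (26*d + 10*d^3) = -10*A^11 - 56*A^7 - 56*A^3 - 10*A^-1
  A^3 * (21 + 58*d^2 + 5*d^4) = 5*A^11 + 78*A^7 + 167*A^3 + 78*A^-1 + 5*A^-5
  A^1 * (86*d + 39*d^3 + d^5) = -A^11 - 44*A^7 - 213*A^3 - 213*A^-1 - 44*A^-5 - A^-9
  A^-1 * (35 + 80*d^2 + 11*d^4) = 11*A^7 + 124*A^3 + 261*A^-1 + 124*A^-5 + 11*A^-9
  A^-3 * (53*d + 30*d^3 + d^5) = -A^7 - 35*A^3 - 153*A^-1 - 153*A^-5 - 35*A^-9 - A^-13
  A^-5 * (32*d^2 + 4*d^4) = 4*A^3 + 48*A^-1 + 88*A^-5 + 48*A^-9 + 4*A^-13
  A^-7 * (9*d^3) = -9*A^-1 - 27*A^-5 - 27*A^-9 - 9*A^-13
  A^-9 * (d^4) = A^-1 + 4*A^-5 + 6*A^-9 + 4*A^-13 + A^-17
Summing the groups: <K> = -A^11 + 2*A^7 - 3*A^3 + 3*A^-1 - 3*A^-5 + 2*A^-9 - 2*A^-13 + A^-17
Normalise by the writhe: (-A^3)^(-w) = (-A^3)^(-1) = -A^-3, so f(A) = -A^-3 * <K> = A^8 - 2*A^4 + 3 - 3*A^-4 + 3*A^-8 - 2*A^-12 + 2*A^-16 - A^-20.
Substitute A = t^(-1/4), i.e. A^e → t^(-e/4): V(t) = -t^5 + 2*t^4 - 2*t^3 + 3*t^2 - 3*t + 3 - 2*t^-1 + t^-2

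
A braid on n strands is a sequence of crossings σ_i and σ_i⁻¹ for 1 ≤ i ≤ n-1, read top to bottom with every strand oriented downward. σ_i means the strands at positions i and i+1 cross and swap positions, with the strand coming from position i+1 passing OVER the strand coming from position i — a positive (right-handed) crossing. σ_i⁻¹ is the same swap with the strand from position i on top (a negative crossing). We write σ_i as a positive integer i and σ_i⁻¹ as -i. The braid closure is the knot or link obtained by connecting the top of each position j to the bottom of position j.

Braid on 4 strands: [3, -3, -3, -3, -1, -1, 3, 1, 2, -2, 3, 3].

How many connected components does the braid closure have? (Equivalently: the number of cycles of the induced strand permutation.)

Track the strand permutation on 4 strands, starting from identity.
  step 1: s3 swaps positions 3,4 -> [1 2 4 3]
  step 2: s3^-1 swaps positions 3,4 -> [1 2 3 4]
  step 3: s3^-1 swaps positions 3,4 -> [1 2 4 3]
  step 4: s3^-1 swaps positions 3,4 -> [1 2 3 4]
  step 5: s1^-1 swaps positions 1,2 -> [2 1 3 4]
  step 6: s1^-1 swaps positions 1,2 -> [1 2 3 4]
  step 7: s3 swaps positions 3,4 -> [1 2 4 3]
  step 8: s1 swaps positions 1,2 -> [2 1 4 3]
  step 9: s2 swaps positions 2,3 -> [2 4 1 3]
  step 10: s2^-1 swaps positions 2,3 -> [2 1 4 3]
  step 11: s3 swaps positions 3,4 -> [2 1 3 4]
  step 12: s3 swaps positions 3,4 -> [2 1 4 3]
Final permutation (position -> original strand): [2 1 4 3]
Closure components = cycle count of this permutation = 2.

Answer: 2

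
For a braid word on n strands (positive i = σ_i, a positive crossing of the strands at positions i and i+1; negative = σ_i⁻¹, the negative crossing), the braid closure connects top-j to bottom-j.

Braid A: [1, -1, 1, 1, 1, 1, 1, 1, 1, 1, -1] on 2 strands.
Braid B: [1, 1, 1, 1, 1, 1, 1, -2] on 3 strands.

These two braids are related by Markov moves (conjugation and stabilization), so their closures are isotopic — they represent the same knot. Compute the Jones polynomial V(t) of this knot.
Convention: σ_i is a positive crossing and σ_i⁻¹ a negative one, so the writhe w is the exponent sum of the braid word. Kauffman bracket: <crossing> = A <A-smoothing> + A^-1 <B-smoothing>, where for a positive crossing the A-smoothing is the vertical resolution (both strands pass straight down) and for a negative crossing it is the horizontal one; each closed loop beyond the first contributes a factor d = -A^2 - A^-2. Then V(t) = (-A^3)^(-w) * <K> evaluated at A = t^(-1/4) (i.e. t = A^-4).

-t^10 + t^9 - t^8 + t^7 - t^6 + t^5 + t^3

Derivation:
Markov-equivalent braids have isotopic closures, hence identical knot invariants. Strip the Markov moves from each word to reach a common short braid β, then compute V(t) once on β.
Braid A: s1 s1^-1 s1 s1 s1 s1 s1 s1 s1 s1 s1^-1 on 2 strands reduces by inverse Markov moves (closure unchanged at each step):
  Deconjugate: the word is γ·β·γ⁻¹ with γ = s1 s1^-1 (prefix) and γ⁻¹ = s1 s1^-1 (suffix); strip both.
Reduced to β = s1 s1 s1 s1 s1 s1 s1 on 2 strands, 7 crossings.
Braid B: s1 s1 s1 s1 s1 s1 s1 s2^-1 on 3 strands reduces by inverse Markov moves (closure unchanged at each step):
  Destabilize: the word has the form β·s2^-1 where s2^-1 occurs only as the final letter (β ∈ B_2); drop it and the last strand → 2 strands.
Reduced to β = s1 s1 s1 s1 s1 s1 s1 on 2 strands, 7 crossings.
Both give the same β = s1 s1 s1 s1 s1 s1 s1 on 2 strands, so one state sum suffices:
Braid: s1 s1 s1 s1 s1 s1 s1 on 2 strands, 7 crossings.
Writhe w = (#positive) - (#negative) = 7 - 0 = 7.
Enumerate smoothing states for the bracket polynomial. There are 2^7 = 128 states.
For each crossing: s=0 is the vertical smoothing, s=1 horizontal. Crossing k contributes A^(sign_k * (1 - 2*s_k)); loop factor d = -A^2 - A^-2.
Tabulate the states by total A-exponent and number of loops L (A-exp: L × count):
  A^7: L=2 ×1
  A^5: L=1 ×7
  A^3: L=2 ×21
  A^1: L=3 ×35
  A^-1: L=4 ×35
  A^-3: L=5 ×21
  A^-5: L=6 ×7
  A^-7: L=7 ×1
Each group contributes A^e * Σ count * d^(L-1):
Powers of d = -A^2 - A^-2: d^2 = A^4 + 2 + A^-4; d^3 = -A^6 - 3*A^2 - 3*A^-2 - A^-6; d^4 = A^8 + 4*A^4 + 6 + 4*A^-4 + A^-8; d^5 = -A^10 - 5*A^6 - 10*A^2 - 10*A^-2 - 5*A^-6 - A^-10; d^6 = A^12 + 6*A^8 + 15*A^4 + 20 + 15*A^-4 + 6*A^-8 + A^-12.
  A^7 * (d) = -A^9 - A^5
  A^5 * (7) = 7*A^5
  A^3 * (21*d) = -21*A^5 - 21*A
  A^1 * (35*d^2) = 35*A^5 + 70*A + 35*A^-3
  A^-1 * (35*d^3) = -35*A^5 - 105*A - 105*A^-3 - 35*A^-7
  A^-3 * (21*d^4) = 21*A^5 + 84*A + 126*A^-3 + 84*A^-7 + 21*A^-11
  A^-5 * (7*d^5) = -7*A^5 - 35*A - 70*A^-3 - 70*A^-7 - 35*A^-11 - 7*A^-15
  A^-7 * (d^6) = A^5 + 6*A + 15*A^-3 + 20*A^-7 + 15*A^-11 + 6*A^-15 + A^-19
Summing the groups: <K> = -A^9 - A + A^-3 - A^-7 + A^-11 - A^-15 + A^-19
Normalise by the writhe: (-A^3)^(-w) = (-A^3)^(-7) = -A^-21, so f(A) = -A^-21 * <K> = A^-12 + A^-20 - A^-24 + A^-28 - A^-32 + A^-36 - A^-40.
Substitute A = t^(-1/4), i.e. A^e → t^(-e/4): V(t) = -t^10 + t^9 - t^8 + t^7 - t^6 + t^5 + t^3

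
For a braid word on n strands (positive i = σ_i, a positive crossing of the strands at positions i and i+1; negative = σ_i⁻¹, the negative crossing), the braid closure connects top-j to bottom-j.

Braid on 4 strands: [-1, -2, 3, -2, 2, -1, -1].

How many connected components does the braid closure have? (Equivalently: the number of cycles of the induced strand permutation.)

1

Derivation:
Track the strand permutation on 4 strands, starting from identity.
  step 1: s1^-1 swaps positions 1,2 -> [2 1 3 4]
  step 2: s2^-1 swaps positions 2,3 -> [2 3 1 4]
  step 3: s3 swaps positions 3,4 -> [2 3 4 1]
  step 4: s2^-1 swaps positions 2,3 -> [2 4 3 1]
  step 5: s2 swaps positions 2,3 -> [2 3 4 1]
  step 6: s1^-1 swaps positions 1,2 -> [3 2 4 1]
  step 7: s1^-1 swaps positions 1,2 -> [2 3 4 1]
Final permutation (position -> original strand): [2 3 4 1]
Closure components = cycle count of this permutation = 1.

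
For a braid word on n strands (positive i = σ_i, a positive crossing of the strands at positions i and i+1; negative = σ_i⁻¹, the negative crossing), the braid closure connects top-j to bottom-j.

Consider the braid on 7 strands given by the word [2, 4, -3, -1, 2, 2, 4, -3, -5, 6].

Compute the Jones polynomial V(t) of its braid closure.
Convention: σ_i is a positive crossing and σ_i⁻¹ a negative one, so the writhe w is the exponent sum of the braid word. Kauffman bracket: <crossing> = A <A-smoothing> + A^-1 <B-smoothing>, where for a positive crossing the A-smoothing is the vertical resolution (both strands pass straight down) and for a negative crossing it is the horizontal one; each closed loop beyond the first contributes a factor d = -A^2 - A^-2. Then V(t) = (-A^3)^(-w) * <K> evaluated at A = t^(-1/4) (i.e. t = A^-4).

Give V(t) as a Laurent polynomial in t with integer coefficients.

-t^6 + 2*t^5 - 3*t^4 + 4*t^3 - 3*t^2 + 3*t - 2 + t^-1

Derivation:
The presented braid s2 s4 s3^-1 s1^-1 s2 s2 s4 s3^-1 s5^-1 s6 on 7 strands reduces by inverse Markov moves (closure unchanged at each step):
  Destabilize: the word has the form β·s6 where s6 occurs only as the final letter (β ∈ B_6); drop it and the last strand → 6 strands.
  Destabilize: the word has the form β·s5^-1 where s5^-1 occurs only as the final letter (β ∈ B_5); drop it and the last strand → 5 strands.
Reduced to β = s2 s4 s3^-1 s1^-1 s2 s2 s4 s3^-1 on 5 strands, 8 crossings.
Compute on β:
Braid: s2 s4 s3^-1 s1^-1 s2 s2 s4 s3^-1 on 5 strands, 8 crossings.
Writhe w = (#positive) - (#negative) = 5 - 3 = 2.
Computing the Kauffman bracket via state sum. There are 2^8 = 256 states.
For each crossing: s=0 is the vertical smoothing, s=1 horizontal. Crossing k contributes A^(sign_k * (1 - 2*s_k)); loop factor d = -A^2 - A^-2.
Tabulate the states by total A-exponent and number of loops L (A-exp: L × count):
  A^8: L=4 ×1
  A^6: L=3 ×7, L=5 ×1
  A^4: L=2 ×19, L=4 ×9
  A^2: L=1 ×19, L=3 ×35, L=5 ×2
  A^0: L=2 ×48, L=4 ×22
  A^-2: L=3 ×49, L=5 ×7
  A^-4: L=4 ×27, L=6 ×1
  A^-6: L=5 ×8
  A^-8: L=6 ×1
Each group contributes A^e * Σ count * d^(L-1):
Powers of d = -A^2 - A^-2: d^2 = A^4 + 2 + A^-4; d^3 = -A^6 - 3*A^2 - 3*A^-2 - A^-6; d^4 = A^8 + 4*A^4 + 6 + 4*A^-4 + A^-8; d^5 = -A^10 - 5*A^6 - 10*A^2 - 10*A^-2 - 5*A^-6 - A^-10.
  A^8 * (d^3) = -A^14 - 3*A^10 - 3*A^6 - A^2
  A^6 * (7*d^2 + d^4) = A^14 + 11*A^10 + 20*A^6 + 11*A^2 + A^-2
  A^4 * (19*d + 9*d^3) = -9*A^10 - 46*A^6 - 46*A^2 - 9*A^-2
  A^2 * (19 + 35*d^2 + 2*d^4) = 2*A^10 + 43*A^6 + 101*A^2 + 43*A^-2 + 2*A^-6
  A^0 * (48*d + 22*d^3) = -22*A^6 - 114*A^2 - 114*A^-2 - 22*A^-6
  A^-2 * (49*d^2 + 7*d^4) = 7*A^6 + 77*A^2 + 140*A^-2 + 77*A^-6 + 7*A^-10
  A^-4 * (27*d^3 + d^5) = -A^6 - 32*A^2 - 91*A^-2 - 91*A^-6 - 32*A^-10 - A^-14
  A^-6 * (8*d^4) = 8*A^2 + 32*A^-2 + 48*A^-6 + 32*A^-10 + 8*A^-14
  A^-8 * (d^5) = -A^2 - 5*A^-2 - 10*A^-6 - 10*A^-10 - 5*A^-14 - A^-18
Summing the groups: <K> = A^10 - 2*A^6 + 3*A^2 - 3*A^-2 + 4*A^-6 - 3*A^-10 + 2*A^-14 - A^-18
Normalise by the writhe: (-A^3)^(-w) = (-A^3)^(-2) = A^-6, so f(A) = A^-6 * <K> = A^4 - 2 + 3*A^-4 - 3*A^-8 + 4*A^-12 - 3*A^-16 + 2*A^-20 - A^-24.
Substitute A = t^(-1/4), i.e. A^e → t^(-e/4): V(t) = -t^6 + 2*t^5 - 3*t^4 + 4*t^3 - 3*t^2 + 3*t - 2 + t^-1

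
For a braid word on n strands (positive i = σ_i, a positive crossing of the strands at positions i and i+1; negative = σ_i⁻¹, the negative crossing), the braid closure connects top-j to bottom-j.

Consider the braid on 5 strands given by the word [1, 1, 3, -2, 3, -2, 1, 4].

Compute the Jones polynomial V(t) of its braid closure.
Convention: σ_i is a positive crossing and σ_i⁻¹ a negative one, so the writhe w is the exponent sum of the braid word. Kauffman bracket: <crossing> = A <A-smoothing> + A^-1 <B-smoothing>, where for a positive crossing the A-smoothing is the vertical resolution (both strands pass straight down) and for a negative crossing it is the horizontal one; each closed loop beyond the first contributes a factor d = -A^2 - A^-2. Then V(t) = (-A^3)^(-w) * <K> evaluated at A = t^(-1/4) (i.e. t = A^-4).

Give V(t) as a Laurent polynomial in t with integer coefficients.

The presented braid s1 s1 s3 s2^-1 s3 s2^-1 s1 s4 on 5 strands reduces by inverse Markov moves (closure unchanged at each step):
  Destabilize: the word has the form β·s4 where s4 occurs only as the final letter (β ∈ B_4); drop it and the last strand → 4 strands.
Reduced to β = s1 s1 s3 s2^-1 s3 s2^-1 s1 on 4 strands, 7 crossings.
Compute on β:
Braid: s1 s1 s3 s2^-1 s3 s2^-1 s1 on 4 strands, 7 crossings.
Writhe w = (#positive) - (#negative) = 5 - 2 = 3.
Computing the Kauffman bracket via state sum. There are 2^7 = 128 states.
Each crossing splits two ways (0=vertical, 1=horizontal). The state's weight is A^(#A-smoothings - #B-smoothings) * d^(loops - 1).
Tabulate the states by total A-exponent and number of loops L (A-exp: L × count):
  A^7: L=4 ×1
  A^5: L=3 ×7
  A^3: L=2 ×17, L=4 ×4
  A^1: L=1 ×15, L=3 ×19, L=5 ×1
  A^-1: L=2 ×27, L=4 ×8
  A^-3: L=3 ×20, L=5 ×1
  A^-5: L=4 ×7
  A^-7: L=5 ×1
Each group contributes A^e * Σ count * d^(L-1):
Powers of d = -A^2 - A^-2: d^2 = A^4 + 2 + A^-4; d^3 = -A^6 - 3*A^2 - 3*A^-2 - A^-6; d^4 = A^8 + 4*A^4 + 6 + 4*A^-4 + A^-8.
  A^7 * (d^3) = -A^13 - 3*A^9 - 3*A^5 - A
  A^5 * (7*d^2) = 7*A^9 + 14*A^5 + 7*A
  A^3 * (17*d + 4*d^3) = -4*A^9 - 29*A^5 - 29*A - 4*A^-3
  A^1 * (15 + 19*d^2 + d^4) = A^9 + 23*A^5 + 59*A + 23*A^-3 + A^-7
  A^-1 * (27*d + 8*d^3) = -8*A^5 - 51*A - 51*A^-3 - 8*A^-7
  A^-3 * (20*d^2 + d^4) = A^5 + 24*A + 46*A^-3 + 24*A^-7 + A^-11
  A^-5 * (7*d^3) = -7*A - 21*A^-3 - 21*A^-7 - 7*A^-11
  A^-7 * (d^4) = A + 4*A^-3 + 6*A^-7 + 4*A^-11 + A^-15
Summing the groups: <K> = -A^13 + A^9 - 2*A^5 + 3*A - 3*A^-3 + 2*A^-7 - 2*A^-11 + A^-15
Normalise by the writhe: (-A^3)^(-w) = (-A^3)^(-3) = -A^-9, so f(A) = -A^-9 * <K> = A^4 - 1 + 2*A^-4 - 3*A^-8 + 3*A^-12 - 2*A^-16 + 2*A^-20 - A^-24.
Substitute A = t^(-1/4), i.e. A^e → t^(-e/4): V(t) = -t^6 + 2*t^5 - 2*t^4 + 3*t^3 - 3*t^2 + 2*t - 1 + t^-1

Answer: -t^6 + 2*t^5 - 2*t^4 + 3*t^3 - 3*t^2 + 2*t - 1 + t^-1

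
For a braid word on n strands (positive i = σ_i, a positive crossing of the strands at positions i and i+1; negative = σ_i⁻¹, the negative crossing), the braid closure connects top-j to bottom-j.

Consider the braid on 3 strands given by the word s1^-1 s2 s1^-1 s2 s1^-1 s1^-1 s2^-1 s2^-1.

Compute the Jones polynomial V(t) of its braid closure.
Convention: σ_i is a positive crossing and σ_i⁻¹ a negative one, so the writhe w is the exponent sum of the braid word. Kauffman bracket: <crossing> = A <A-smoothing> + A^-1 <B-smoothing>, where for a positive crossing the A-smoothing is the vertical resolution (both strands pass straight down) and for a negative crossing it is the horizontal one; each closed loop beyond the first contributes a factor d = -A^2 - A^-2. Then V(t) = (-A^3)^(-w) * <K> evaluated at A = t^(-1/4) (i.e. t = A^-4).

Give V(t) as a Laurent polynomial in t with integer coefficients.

Braid: s1^-1 s2 s1^-1 s2 s1^-1 s1^-1 s2^-1 s2^-1 on 3 strands, 8 crossings.
Writhe w = (#positive) - (#negative) = 2 - 6 = -4.
State-sum expansion of <K>. There are 2^8 = 256 states.
Smooth each crossing (0=||, 1=⌣⌢); contribution A^(Σ sign_k(1-2s_k)) * d^(L-1).
Tabulate the states by total A-exponent and number of loops L (A-exp: L × count):
  A^8: L=5 ×1
  A^6: L=4 ×8
  A^4: L=3 ×26, L=5 ×2
  A^2: L=2 ×41, L=4 ×15
  A^0: L=1 ×26, L=3 ×43, L=5 ×1
  A^-2: L=2 ×47, L=4 ×9
  A^-4: L=1 ×11, L=3 ×16, L=5 ×1
  A^-6: L=2 ×6, L=4 ×2
  A^-8: L=3 ×1
Each group contributes A^e * Σ count * d^(L-1):
Powers of d = -A^2 - A^-2: d^2 = A^4 + 2 + A^-4; d^3 = -A^6 - 3*A^2 - 3*A^-2 - A^-6; d^4 = A^8 + 4*A^4 + 6 + 4*A^-4 + A^-8.
  A^8 * (d^4) = A^16 + 4*A^12 + 6*A^8 + 4*A^4 + 1
  A^6 * (8*d^3) = -8*A^12 - 24*A^8 - 24*A^4 - 8
  A^4 * (26*d^2 + 2*d^4) = 2*A^12 + 34*A^8 + 64*A^4 + 34 + 2*A^-4
  A^2 * (41*d + 15*d^3) = -15*A^8 - 86*A^4 - 86 - 15*A^-4
  A^0 * (26 + 43*d^2 + d^4) = A^8 + 47*A^4 + 118 + 47*A^-4 + A^-8
  A^-2 * (47*d + 9*d^3) = -9*A^4 - 74 - 74*A^-4 - 9*A^-8
  A^-4 * (11 + 16*d^2 + d^4) = A^4 + 20 + 49*A^-4 + 20*A^-8 + A^-12
  A^-6 * (6*d + 2*d^3) = -2 - 12*A^-4 - 12*A^-8 - 2*A^-12
  A^-8 * (d^2) = A^-4 + 2*A^-8 + A^-12
Summing the groups: <K> = A^16 - 2*A^12 + 2*A^8 - 3*A^4 + 3 - 2*A^-4 + 2*A^-8
Normalise by the writhe: (-A^3)^(-w) = (-A^3)^(4) = A^12, so f(A) = A^12 * <K> = A^28 - 2*A^24 + 2*A^20 - 3*A^16 + 3*A^12 - 2*A^8 + 2*A^4.
Substitute A = t^(-1/4), i.e. A^e → t^(-e/4): V(t) = 2*t^-1 - 2*t^-2 + 3*t^-3 - 3*t^-4 + 2*t^-5 - 2*t^-6 + t^-7

Answer: 2*t^-1 - 2*t^-2 + 3*t^-3 - 3*t^-4 + 2*t^-5 - 2*t^-6 + t^-7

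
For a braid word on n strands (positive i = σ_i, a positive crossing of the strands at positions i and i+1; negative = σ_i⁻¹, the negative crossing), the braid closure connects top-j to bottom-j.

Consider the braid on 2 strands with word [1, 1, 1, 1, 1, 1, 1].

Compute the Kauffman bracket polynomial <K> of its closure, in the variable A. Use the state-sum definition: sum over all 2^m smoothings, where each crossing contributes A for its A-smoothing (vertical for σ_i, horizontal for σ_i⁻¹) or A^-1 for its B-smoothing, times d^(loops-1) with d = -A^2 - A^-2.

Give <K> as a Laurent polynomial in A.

Braid: s1 s1 s1 s1 s1 s1 s1 on 2 strands, 7 crossings.
Writhe w = (#positive) - (#negative) = 7 - 0 = 7.
State-sum expansion of <K>. There are 2^7 = 128 states.
For each crossing: s=0 is the vertical smoothing, s=1 horizontal. Crossing k contributes A^(sign_k * (1 - 2*s_k)); loop factor d = -A^2 - A^-2.
Tabulate the states by total A-exponent and number of loops L (A-exp: L × count):
  A^7: L=2 ×1
  A^5: L=1 ×7
  A^3: L=2 ×21
  A^1: L=3 ×35
  A^-1: L=4 ×35
  A^-3: L=5 ×21
  A^-5: L=6 ×7
  A^-7: L=7 ×1
Each group contributes A^e * Σ count * d^(L-1):
Powers of d = -A^2 - A^-2: d^2 = A^4 + 2 + A^-4; d^3 = -A^6 - 3*A^2 - 3*A^-2 - A^-6; d^4 = A^8 + 4*A^4 + 6 + 4*A^-4 + A^-8; d^5 = -A^10 - 5*A^6 - 10*A^2 - 10*A^-2 - 5*A^-6 - A^-10; d^6 = A^12 + 6*A^8 + 15*A^4 + 20 + 15*A^-4 + 6*A^-8 + A^-12.
  A^7 * (d) = -A^9 - A^5
  A^5 * (7) = 7*A^5
  A^3 * (21*d) = -21*A^5 - 21*A
  A^1 * (35*d^2) = 35*A^5 + 70*A + 35*A^-3
  A^-1 * (35*d^3) = -35*A^5 - 105*A - 105*A^-3 - 35*A^-7
  A^-3 * (21*d^4) = 21*A^5 + 84*A + 126*A^-3 + 84*A^-7 + 21*A^-11
  A^-5 * (7*d^5) = -7*A^5 - 35*A - 70*A^-3 - 70*A^-7 - 35*A^-11 - 7*A^-15
  A^-7 * (d^6) = A^5 + 6*A + 15*A^-3 + 20*A^-7 + 15*A^-11 + 6*A^-15 + A^-19
Summing the groups: <K> = -A^9 - A + A^-3 - A^-7 + A^-11 - A^-15 + A^-19

Answer: -A^9 - A + A^-3 - A^-7 + A^-11 - A^-15 + A^-19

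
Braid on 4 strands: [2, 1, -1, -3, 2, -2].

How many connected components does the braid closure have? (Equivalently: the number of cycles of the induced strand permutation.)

Track the strand permutation on 4 strands, starting from identity.
  step 1: s2 swaps positions 2,3 -> [1 3 2 4]
  step 2: s1 swaps positions 1,2 -> [3 1 2 4]
  step 3: s1^-1 swaps positions 1,2 -> [1 3 2 4]
  step 4: s3^-1 swaps positions 3,4 -> [1 3 4 2]
  step 5: s2 swaps positions 2,3 -> [1 4 3 2]
  step 6: s2^-1 swaps positions 2,3 -> [1 3 4 2]
Final permutation (position -> original strand): [1 3 4 2]
Closure components = cycle count of this permutation = 2.

Answer: 2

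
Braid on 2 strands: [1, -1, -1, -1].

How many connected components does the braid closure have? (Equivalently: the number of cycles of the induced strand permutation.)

2

Derivation:
Track the strand permutation on 2 strands, starting from identity.
  step 1: s1 swaps positions 1,2 -> [2 1]
  step 2: s1^-1 swaps positions 1,2 -> [1 2]
  step 3: s1^-1 swaps positions 1,2 -> [2 1]
  step 4: s1^-1 swaps positions 1,2 -> [1 2]
Final permutation (position -> original strand): [1 2]
Closure components = cycle count of this permutation = 2.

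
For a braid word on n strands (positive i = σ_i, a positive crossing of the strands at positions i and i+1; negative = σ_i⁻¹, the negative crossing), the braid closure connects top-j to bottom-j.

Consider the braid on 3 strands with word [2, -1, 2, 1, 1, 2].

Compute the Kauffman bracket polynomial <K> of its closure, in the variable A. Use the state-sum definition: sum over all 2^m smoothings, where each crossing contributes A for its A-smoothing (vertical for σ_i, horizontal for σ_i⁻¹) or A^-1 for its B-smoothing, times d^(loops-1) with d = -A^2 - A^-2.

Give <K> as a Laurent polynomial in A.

A^8 - A^4 + 2 - A^-4 + A^-8 - A^-12

Derivation:
Braid: s2 s1^-1 s2 s1 s1 s2 on 3 strands, 6 crossings.
Writhe w = (#positive) - (#negative) = 5 - 1 = 4.
Computing the Kauffman bracket via state sum. There are 2^6 = 64 states.
For each crossing: s=0 is the vertical smoothing, s=1 horizontal. Crossing k contributes A^(sign_k * (1 - 2*s_k)); loop factor d = -A^2 - A^-2.
Tabulate the states by total A-exponent and number of loops L (A-exp: L × count):
  A^6: L=2 ×1
  A^4: L=1 ×3, L=3 ×3
  A^2: L=2 ×14, L=4 ×1
  A^0: L=1 ×10, L=3 ×10
  A^-2: L=2 ×13, L=4 ×2
  A^-4: L=3 ×6
  A^-6: L=4 ×1
Each group contributes A^e * Σ count * d^(L-1):
Powers of d = -A^2 - A^-2: d^2 = A^4 + 2 + A^-4; d^3 = -A^6 - 3*A^2 - 3*A^-2 - A^-6.
  A^6 * (d) = -A^8 - A^4
  A^4 * (3 + 3*d^2) = 3*A^8 + 9*A^4 + 3
  A^2 * (14*d + d^3) = -A^8 - 17*A^4 - 17 - A^-4
  A^0 * (10 + 10*d^2) = 10*A^4 + 30 + 10*A^-4
  A^-2 * (13*d + 2*d^3) = -2*A^4 - 19 - 19*A^-4 - 2*A^-8
  A^-4 * (6*d^2) = 6 + 12*A^-4 + 6*A^-8
  A^-6 * (d^3) = -1 - 3*A^-4 - 3*A^-8 - A^-12
Summing the groups: <K> = A^8 - A^4 + 2 - A^-4 + A^-8 - A^-12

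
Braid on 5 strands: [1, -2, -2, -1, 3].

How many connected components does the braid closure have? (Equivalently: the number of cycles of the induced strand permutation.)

Track the strand permutation on 5 strands, starting from identity.
  step 1: s1 swaps positions 1,2 -> [2 1 3 4 5]
  step 2: s2^-1 swaps positions 2,3 -> [2 3 1 4 5]
  step 3: s2^-1 swaps positions 2,3 -> [2 1 3 4 5]
  step 4: s1^-1 swaps positions 1,2 -> [1 2 3 4 5]
  step 5: s3 swaps positions 3,4 -> [1 2 4 3 5]
Final permutation (position -> original strand): [1 2 4 3 5]
Closure components = cycle count of this permutation = 4.

Answer: 4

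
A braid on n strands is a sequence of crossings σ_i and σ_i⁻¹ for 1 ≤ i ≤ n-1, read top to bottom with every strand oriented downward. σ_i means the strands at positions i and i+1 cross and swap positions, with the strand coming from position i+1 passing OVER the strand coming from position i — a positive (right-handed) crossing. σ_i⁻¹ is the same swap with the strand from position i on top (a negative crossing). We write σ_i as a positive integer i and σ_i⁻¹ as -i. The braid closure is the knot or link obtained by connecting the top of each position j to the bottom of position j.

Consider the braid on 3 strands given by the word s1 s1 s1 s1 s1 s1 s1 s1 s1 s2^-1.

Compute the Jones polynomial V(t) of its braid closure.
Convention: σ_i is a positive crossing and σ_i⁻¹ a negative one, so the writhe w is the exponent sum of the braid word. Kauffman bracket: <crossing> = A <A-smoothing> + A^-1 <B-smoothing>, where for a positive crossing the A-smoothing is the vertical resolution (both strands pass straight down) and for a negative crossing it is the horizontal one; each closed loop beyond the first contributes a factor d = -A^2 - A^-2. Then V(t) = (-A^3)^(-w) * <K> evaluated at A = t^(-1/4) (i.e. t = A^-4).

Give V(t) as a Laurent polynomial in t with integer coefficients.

-t^13 + t^12 - t^11 + t^10 - t^9 + t^8 - t^7 + t^6 + t^4

Derivation:
The presented braid s1 s1 s1 s1 s1 s1 s1 s1 s1 s2^-1 on 3 strands reduces by inverse Markov moves (closure unchanged at each step):
  Destabilize: the word has the form β·s2^-1 where s2^-1 occurs only as the final letter (β ∈ B_2); drop it and the last strand → 2 strands.
Reduced to β = s1 s1 s1 s1 s1 s1 s1 s1 s1 on 2 strands, 9 crossings.
Compute on β:
Braid: s1 s1 s1 s1 s1 s1 s1 s1 s1 on 2 strands, 9 crossings.
Writhe w = (#positive) - (#negative) = 9 - 0 = 9.
Enumerate smoothing states for the bracket polynomial. There are 2^9 = 512 states.
Smooth each crossing (0=||, 1=⌣⌢); contribution A^(Σ sign_k(1-2s_k)) * d^(L-1).
Tabulate the states by total A-exponent and number of loops L (A-exp: L × count):
  A^9: L=2 ×1
  A^7: L=1 ×9
  A^5: L=2 ×36
  A^3: L=3 ×84
  A^1: L=4 ×126
  A^-1: L=5 ×126
  A^-3: L=6 ×84
  A^-5: L=7 ×36
  A^-7: L=8 ×9
  A^-9: L=9 ×1
Each group contributes A^e * Σ count * d^(L-1):
Powers of d = -A^2 - A^-2: d^2 = A^4 + 2 + A^-4; d^3 = -A^6 - 3*A^2 - 3*A^-2 - A^-6; d^4 = A^8 + 4*A^4 + 6 + 4*A^-4 + A^-8; d^5 = -A^10 - 5*A^6 - 10*A^2 - 10*A^-2 - 5*A^-6 - A^-10; d^6 = A^12 + 6*A^8 + 15*A^4 + 20 + 15*A^-4 + 6*A^-8 + A^-12; d^7 = -A^14 - 7*A^10 - 21*A^6 - 35*A^2 - 35*A^-2 - 21*A^-6 - 7*A^-10 - A^-14; d^8 = A^16 + 8*A^12 + 28*A^8 + 56*A^4 + 70 + 56*A^-4 + 28*A^-8 + 8*A^-12 + A^-16.
  A^9 * (d) = -A^11 - A^7
  A^7 * (9) = 9*A^7
  A^5 * (36*d) = -36*A^7 - 36*A^3
  A^3 * (84*d^2) = 84*A^7 + 168*A^3 + 84*A^-1
  A^1 * (126*d^3) = -126*A^7 - 378*A^3 - 378*A^-1 - 126*A^-5
  A^-1 * (126*d^4) = 126*A^7 + 504*A^3 + 756*A^-1 + 504*A^-5 + 126*A^-9
  A^-3 * (84*d^5) = -84*A^7 - 420*A^3 - 840*A^-1 - 840*A^-5 - 420*A^-9 - 84*A^-13
  A^-5 * (36*d^6) = 36*A^7 + 216*A^3 + 540*A^-1 + 720*A^-5 + 540*A^-9 + 216*A^-13 + 36*A^-17
  A^-7 * (9*d^7) = -9*A^7 - 63*A^3 - 189*A^-1 - 315*A^-5 - 315*A^-9 - 189*A^-13 - 63*A^-17 - 9*A^-21
  A^-9 * (d^8) = A^7 + 8*A^3 + 28*A^-1 + 56*A^-5 + 70*A^-9 + 56*A^-13 + 28*A^-17 + 8*A^-21 + A^-25
Summing the groups: <K> = -A^11 - A^3 + A^-1 - A^-5 + A^-9 - A^-13 + A^-17 - A^-21 + A^-25
Normalise by the writhe: (-A^3)^(-w) = (-A^3)^(-9) = -A^-27, so f(A) = -A^-27 * <K> = A^-16 + A^-24 - A^-28 + A^-32 - A^-36 + A^-40 - A^-44 + A^-48 - A^-52.
Substitute A = t^(-1/4), i.e. A^e → t^(-e/4): V(t) = -t^13 + t^12 - t^11 + t^10 - t^9 + t^8 - t^7 + t^6 + t^4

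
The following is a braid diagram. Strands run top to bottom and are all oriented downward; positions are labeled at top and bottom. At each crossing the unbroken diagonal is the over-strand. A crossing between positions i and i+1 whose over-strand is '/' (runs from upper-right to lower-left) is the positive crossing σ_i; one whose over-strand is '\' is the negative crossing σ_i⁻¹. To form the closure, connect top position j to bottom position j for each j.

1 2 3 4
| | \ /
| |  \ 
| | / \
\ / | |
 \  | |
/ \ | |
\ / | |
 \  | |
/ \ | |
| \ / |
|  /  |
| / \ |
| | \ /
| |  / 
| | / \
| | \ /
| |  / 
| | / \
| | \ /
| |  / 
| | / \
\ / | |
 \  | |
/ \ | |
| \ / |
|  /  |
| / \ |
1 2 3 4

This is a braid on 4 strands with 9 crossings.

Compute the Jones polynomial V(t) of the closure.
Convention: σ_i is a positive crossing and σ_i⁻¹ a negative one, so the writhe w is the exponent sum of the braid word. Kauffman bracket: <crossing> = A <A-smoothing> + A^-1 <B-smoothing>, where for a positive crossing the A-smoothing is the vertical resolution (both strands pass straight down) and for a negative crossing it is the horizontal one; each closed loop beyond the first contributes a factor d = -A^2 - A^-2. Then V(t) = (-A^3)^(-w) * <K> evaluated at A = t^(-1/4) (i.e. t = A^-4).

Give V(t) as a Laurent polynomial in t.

Reading the diagram top to bottom ('/'-over between positions i,i+1 = s_i, '\'-over = s_i^-1): braid word = s3^-1 s1^-1 s1^-1 s2 s3 s3 s3 s1^-1 s2.
Braid: s3^-1 s1^-1 s1^-1 s2 s3 s3 s3 s1^-1 s2 on 4 strands, 9 crossings.
Writhe w = (#positive) - (#negative) = 5 - 4 = 1.
State-sum expansion of <K>. There are 2^9 = 512 states.
Each crossing splits two ways (0=vertical, 1=horizontal). The state's weight is A^(#A-smoothings - #B-smoothings) * d^(loops - 1).
Tabulate the states by total A-exponent and number of loops L (A-exp: L × count):
  A^9: L=4 ×1
  A^7: L=3 ×5, L=5 ×4
  A^5: L=2 ×10, L=4 ×23, L=6 ×3
  A^3: L=1 ×8, L=3 ×57, L=5 ×18, L=7 ×1
  A^1: L=2 ×70, L=4 ×50, L=6 ×6
  A^-1: L=1 ×33, L=3 ×75, L=5 ×18
  A^-3: L=2 ×51, L=4 ×32, L=6 ×1
  A^-5: L=3 ×32, L=5 ×4
  A^-7: L=4 ×9
  A^-9: L=5 ×1
Each group contributes A^e * Σ count * d^(L-1):
Powers of d = -A^2 - A^-2: d^2 = A^4 + 2 + A^-4; d^3 = -A^6 - 3*A^2 - 3*A^-2 - A^-6; d^4 = A^8 + 4*A^4 + 6 + 4*A^-4 + A^-8; d^5 = -A^10 - 5*A^6 - 10*A^2 - 10*A^-2 - 5*A^-6 - A^-10; d^6 = A^12 + 6*A^8 + 15*A^4 + 20 + 15*A^-4 + 6*A^-8 + A^-12.
  A^9 * (d^3) = -A^15 - 3*A^11 - 3*A^7 - A^3
  A^7 * (5*d^2 + 4*d^4) = 4*A^15 + 21*A^11 + 34*A^7 + 21*A^3 + 4*A^-1
  A^5 * (10*d + 23*d^3 + 3*d^5) = -3*A^15 - 38*A^11 - 109*A^7 - 109*A^3 - 38*A^-1 - 3*A^-5
  A^3 * (8 + 57*d^2 + 18*d^4 + d^6) = A^15 + 24*A^11 + 144*A^7 + 250*A^3 + 144*A^-1 + 24*A^-5 + A^-9
  A^1 * (70*d + 50*d^3 + 6*d^5) = -6*A^11 - 80*A^7 - 280*A^3 - 280*A^-1 - 80*A^-5 - 6*A^-9
  A^-1 * (33 + 75*d^2 + 18*d^4) = 18*A^7 + 147*A^3 + 291*A^-1 + 147*A^-5 + 18*A^-9
  A^-3 * (51*d + 32*d^3 + d^5) = -A^7 - 37*A^3 - 157*A^-1 - 157*A^-5 - 37*A^-9 - A^-13
  A^-5 * (32*d^2 + 4*d^4) = 4*A^3 + 48*A^-1 + 88*A^-5 + 48*A^-9 + 4*A^-13
  A^-7 * (9*d^3) = -9*A^-1 - 27*A^-5 - 27*A^-9 - 9*A^-13
  A^-9 * (d^4) = A^-1 + 4*A^-5 + 6*A^-9 + 4*A^-13 + A^-17
Summing the groups: <K> = A^15 - 2*A^11 + 3*A^7 - 5*A^3 + 4*A^-1 - 4*A^-5 + 3*A^-9 - 2*A^-13 + A^-17
Normalise by the writhe: (-A^3)^(-w) = (-A^3)^(-1) = -A^-3, so f(A) = -A^-3 * <K> = -A^12 + 2*A^8 - 3*A^4 + 5 - 4*A^-4 + 4*A^-8 - 3*A^-12 + 2*A^-16 - A^-20.
Substitute A = t^(-1/4), i.e. A^e → t^(-e/4): V(t) = -t^5 + 2*t^4 - 3*t^3 + 4*t^2 - 4*t + 5 - 3*t^-1 + 2*t^-2 - t^-3

Answer: -t^5 + 2*t^4 - 3*t^3 + 4*t^2 - 4*t + 5 - 3*t^-1 + 2*t^-2 - t^-3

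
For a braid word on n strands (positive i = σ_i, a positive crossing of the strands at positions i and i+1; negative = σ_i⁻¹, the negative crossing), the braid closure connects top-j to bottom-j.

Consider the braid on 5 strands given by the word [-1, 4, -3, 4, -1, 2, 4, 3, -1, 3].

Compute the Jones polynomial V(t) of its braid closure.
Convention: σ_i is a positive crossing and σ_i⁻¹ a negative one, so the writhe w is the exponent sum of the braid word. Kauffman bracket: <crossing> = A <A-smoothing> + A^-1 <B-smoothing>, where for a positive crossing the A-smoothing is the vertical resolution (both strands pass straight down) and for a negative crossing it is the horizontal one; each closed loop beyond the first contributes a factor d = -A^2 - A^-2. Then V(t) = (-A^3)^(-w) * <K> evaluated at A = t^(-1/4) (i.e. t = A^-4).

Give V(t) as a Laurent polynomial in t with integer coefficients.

-t^5 + t^4 - 2*t^3 + 4*t^2 - 3*t + 4 - 3*t^-1 + 2*t^-2 - t^-3

Derivation:
Braid: s1^-1 s4 s3^-1 s4 s1^-1 s2 s4 s3 s1^-1 s3 on 5 strands, 10 crossings.
Writhe w = (#positive) - (#negative) = 6 - 4 = 2.
Computing the Kauffman bracket via state sum. There are 2^10 = 1024 states.
Smooth each crossing (0=||, 1=⌣⌢); contribution A^(Σ sign_k(1-2s_k)) * d^(L-1).
Tabulate the states by total A-exponent and number of loops L (A-exp: L × count):
  A^10: L=5 ×1
  A^8: L=4 ×7, L=6 ×3
  A^6: L=3 ×18, L=5 ×26, L=7 ×1
  A^4: L=2 ×21, L=4 ×85, L=6 ×14
  A^2: L=1 ×9, L=3 ×137, L=5 ×62, L=7 ×2
  A^0: L=2 ×105, L=4 ×132, L=6 ×15
  A^-2: L=1 ×30, L=3 ×132, L=5 ×47, L=7 ×1
  A^-4: L=2 ×49, L=4 ×65, L=6 ×6
  A^-6: L=3 ×31, L=5 ×14
  A^-8: L=4 ×9, L=6 ×1
  A^-10: L=5 ×1
Each group contributes A^e * Σ count * d^(L-1):
Powers of d = -A^2 - A^-2: d^2 = A^4 + 2 + A^-4; d^3 = -A^6 - 3*A^2 - 3*A^-2 - A^-6; d^4 = A^8 + 4*A^4 + 6 + 4*A^-4 + A^-8; d^5 = -A^10 - 5*A^6 - 10*A^2 - 10*A^-2 - 5*A^-6 - A^-10; d^6 = A^12 + 6*A^8 + 15*A^4 + 20 + 15*A^-4 + 6*A^-8 + A^-12.
  A^10 * (d^4) = A^18 + 4*A^14 + 6*A^10 + 4*A^6 + A^2
  A^8 * (7*d^3 + 3*d^5) = -3*A^18 - 22*A^14 - 51*A^10 - 51*A^6 - 22*A^2 - 3*A^-2
  A^6 * (18*d^2 + 26*d^4 + d^6) = A^18 + 32*A^14 + 137*A^10 + 212*A^6 + 137*A^2 + 32*A^-2 + A^-6
  A^4 * (21*d + 85*d^3 + 14*d^5) = -14*A^14 - 155*A^10 - 416*A^6 - 416*A^2 - 155*A^-2 - 14*A^-6
  A^2 * (9 + 137*d^2 + 62*d^4 + 2*d^6) = 2*A^14 + 74*A^10 + 415*A^6 + 695*A^2 + 415*A^-2 + 74*A^-6 + 2*A^-10
  A^0 * (105*d + 132*d^3 + 15*d^5) = -15*A^10 - 207*A^6 - 651*A^2 - 651*A^-2 - 207*A^-6 - 15*A^-10
  A^-2 * (30 + 132*d^2 + 47*d^4 + d^6) = A^10 + 53*A^6 + 335*A^2 + 596*A^-2 + 335*A^-6 + 53*A^-10 + A^-14
  A^-4 * (49*d + 65*d^3 + 6*d^5) = -6*A^6 - 95*A^2 - 304*A^-2 - 304*A^-6 - 95*A^-10 - 6*A^-14
  A^-6 * (31*d^2 + 14*d^4) = 14*A^2 + 87*A^-2 + 146*A^-6 + 87*A^-10 + 14*A^-14
  A^-8 * (9*d^3 + d^5) = -A^2 - 14*A^-2 - 37*A^-6 - 37*A^-10 - 14*A^-14 - A^-18
  A^-10 * (d^4) = A^-2 + 4*A^-6 + 6*A^-10 + 4*A^-14 + A^-18
Summing the groups: <K> = -A^18 + 2*A^14 - 3*A^10 + 4*A^6 - 3*A^2 + 4*A^-2 - 2*A^-6 + A^-10 - A^-14
Normalise by the writhe: (-A^3)^(-w) = (-A^3)^(-2) = A^-6, so f(A) = A^-6 * <K> = -A^12 + 2*A^8 - 3*A^4 + 4 - 3*A^-4 + 4*A^-8 - 2*A^-12 + A^-16 - A^-20.
Substitute A = t^(-1/4), i.e. A^e → t^(-e/4): V(t) = -t^5 + t^4 - 2*t^3 + 4*t^2 - 3*t + 4 - 3*t^-1 + 2*t^-2 - t^-3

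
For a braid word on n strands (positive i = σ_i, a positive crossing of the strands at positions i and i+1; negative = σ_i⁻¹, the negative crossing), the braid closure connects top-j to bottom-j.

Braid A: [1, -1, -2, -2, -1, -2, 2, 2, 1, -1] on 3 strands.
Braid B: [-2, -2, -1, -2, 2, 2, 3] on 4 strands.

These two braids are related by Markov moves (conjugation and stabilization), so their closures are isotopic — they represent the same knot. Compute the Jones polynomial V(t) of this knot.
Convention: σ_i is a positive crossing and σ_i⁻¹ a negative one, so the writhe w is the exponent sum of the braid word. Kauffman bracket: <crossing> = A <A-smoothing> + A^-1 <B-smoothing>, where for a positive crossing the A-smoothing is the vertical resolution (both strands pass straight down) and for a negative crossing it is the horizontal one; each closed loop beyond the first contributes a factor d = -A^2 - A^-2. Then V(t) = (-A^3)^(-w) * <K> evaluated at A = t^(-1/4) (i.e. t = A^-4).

1

Derivation:
Markov-equivalent braids have isotopic closures, hence identical knot invariants. Strip the Markov moves from each word to reach a common short braid β, then compute V(t) once on β.
Braid A: s1 s1^-1 s2^-1 s2^-1 s1^-1 s2^-1 s2 s2 s1 s1^-1 on 3 strands reduces by inverse Markov moves (closure unchanged at each step):
  Deconjugate: the word is γ·β·γ⁻¹ with γ = s1 s1^-1 (prefix) and γ⁻¹ = s1 s1^-1 (suffix); strip both.
Reduced to β = s2^-1 s2^-1 s1^-1 s2^-1 s2 s2 on 3 strands, 6 crossings.
Braid B: s2^-1 s2^-1 s1^-1 s2^-1 s2 s2 s3 on 4 strands reduces by inverse Markov moves (closure unchanged at each step):
  Destabilize: the word has the form β·s3 where s3 occurs only as the final letter (β ∈ B_3); drop it and the last strand → 3 strands.
Reduced to β = s2^-1 s2^-1 s1^-1 s2^-1 s2 s2 on 3 strands, 6 crossings.
Both give the same β = s2^-1 s2^-1 s1^-1 s2^-1 s2 s2 on 3 strands, so one state sum suffices:
First cancel adjacent σ_i σ_i⁻¹ pairs (Reidemeister II — same braid, same closure): s2^-1 s2^-1 s1^-1 s2^-1 s2 s2 → s2^-1 s2^-1 s1^-1 s2.
Braid: s2^-1 s2^-1 s1^-1 s2 on 3 strands, 4 crossings.
Writhe w = (#positive) - (#negative) = 1 - 3 = -2.
Enumerate smoothing states for the bracket polynomial. There are 2^4 = 16 states.
For each crossing: s=0 is the vertical smoothing, s=1 horizontal. Crossing k contributes A^(sign_k * (1 - 2*s_k)); loop factor d = -A^2 - A^-2.
  state 0000: A-exp=-2, loops=3, term = A^-2 * d^2
  state 0001: A-exp=-4, loops=2, term = A^-4 * d^1
  state 0010: A-exp=+0, loops=2, term = A^0 * d^1
  state 0011: A-exp=-2, loops=1, term = A^-2 * d^0
  state 0100: A-exp=+0, loops=2, term = A^0 * d^1
  state 0101: A-exp=-2, loops=3, term = A^-2 * d^2
  state 0110: A-exp=+2, loops=1, term = A^2 * d^0
  state 0111: A-exp=+0, loops=2, term = A^0 * d^1
  state 1000: A-exp=+0, loops=2, term = A^0 * d^1
  state 1001: A-exp=-2, loops=3, term = A^-2 * d^2
  state 1010: A-exp=+2, loops=1, term = A^2 * d^0
  state 1011: A-exp=+0, loops=2, term = A^0 * d^1
  state 1100: A-exp=+2, loops=3, term = A^2 * d^2
  state 1101: A-exp=+0, loops=4, term = A^0 * d^3
  state 1110: A-exp=+4, loops=2, term = A^4 * d^1
  state 1111: A-exp=+2, loops=3, term = A^2 * d^2
Collect the terms by A-exponent (count of states per loop number):
Powers of d = -A^2 - A^-2: d^2 = A^4 + 2 + A^-4; d^3 = -A^6 - 3*A^2 - 3*A^-2 - A^-6.
  A^4 * (d) = -A^6 - A^2
  A^2 * (2 + 2*d^2) = 2*A^6 + 6*A^2 + 2*A^-2
  A^0 * (5*d + d^3) = -A^6 - 8*A^2 - 8*A^-2 - A^-6
  A^-2 * (1 + 3*d^2) = 3*A^2 + 7*A^-2 + 3*A^-6
  A^-4 * (d) = -A^-2 - A^-6
Summing the groups: <K> = A^-6
Normalise by the writhe: (-A^3)^(-w) = (-A^3)^(2) = A^6, so f(A) = A^6 * <K> = 1.
Substitute A = t^(-1/4), i.e. A^e → t^(-e/4): V(t) = 1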